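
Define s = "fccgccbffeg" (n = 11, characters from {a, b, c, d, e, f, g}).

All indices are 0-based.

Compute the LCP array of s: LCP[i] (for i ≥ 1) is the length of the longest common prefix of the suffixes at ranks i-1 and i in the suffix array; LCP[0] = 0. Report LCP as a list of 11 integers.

sorted suffixes:
  #0 SA[0]=6  'bffeg'
  #1 SA[1]=5  'cbffeg'
  #2 SA[2]=4  'ccbffeg'
  #3 SA[3]=1  'ccgccbffeg'
  #4 SA[4]=2  'cgccbffeg'
  #5 SA[5]=9  'eg'
  #6 SA[6]=0  'fccgccbffeg'
  #7 SA[7]=8  'feg'
  #8 SA[8]=7  'ffeg'
  #9 SA[9]=10  'g'
  #10 SA[10]=3  'gccbffeg'

SA = [6, 5, 4, 1, 2, 9, 0, 8, 7, 10, 3]
[i] adj suffixes → lcp
  [1] 6/5 → 0 ('')
  [2] 5/4 → 1 ('c')
  [3] 4/1 → 2 ('cc')
  [4] 1/2 → 1 ('c')
  [5] 2/9 → 0 ('')
  [6] 9/0 → 0 ('')
  [7] 0/8 → 1 ('f')
  [8] 8/7 → 1 ('f')
  [9] 7/10 → 0 ('')
  [10] 10/3 → 1 ('g')

[0, 0, 1, 2, 1, 0, 0, 1, 1, 0, 1]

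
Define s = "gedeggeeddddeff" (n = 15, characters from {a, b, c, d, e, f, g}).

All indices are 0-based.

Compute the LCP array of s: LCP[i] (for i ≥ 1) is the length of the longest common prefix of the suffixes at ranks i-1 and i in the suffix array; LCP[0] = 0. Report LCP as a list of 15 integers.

rank | idx | suffix
   0 |   8 | ddddeff
   1 |   9 | dddeff
   2 |  10 | ddeff
   3 |  11 | deff
   4 |   2 | deggeeddddeff
   5 |   7 | eddddeff
   6 |   1 | edeggeeddddeff
   7 |   6 | eeddddeff
   8 |  12 | eff
   9 |   3 | eggeeddddeff
  10 |  14 | f
  11 |  13 | ff
  12 |   0 | gedeggeeddddeff
  13 |   5 | geeddddeff
  14 |   4 | ggeeddddeff

SA = [8, 9, 10, 11, 2, 7, 1, 6, 12, 3, 14, 13, 0, 5, 4]
i: (SA[i-1],SA[i]) lcp shared
  1: (8,9) 3 'ddd'
  2: (9,10) 2 'dd'
  3: (10,11) 1 'd'
  4: (11,2) 2 'de'
  5: (2,7) 0 ''
  6: (7,1) 2 'ed'
  7: (1,6) 1 'e'
  8: (6,12) 1 'e'
  9: (12,3) 1 'e'
  10: (3,14) 0 ''
  11: (14,13) 1 'f'
  12: (13,0) 0 ''
  13: (0,5) 2 'ge'
  14: (5,4) 1 'g'

[0, 3, 2, 1, 2, 0, 2, 1, 1, 1, 0, 1, 0, 2, 1]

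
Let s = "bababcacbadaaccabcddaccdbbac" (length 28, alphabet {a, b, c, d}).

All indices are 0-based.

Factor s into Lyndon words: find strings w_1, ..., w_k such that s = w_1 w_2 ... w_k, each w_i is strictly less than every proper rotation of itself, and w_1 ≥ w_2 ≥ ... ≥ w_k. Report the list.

["b", "ababcacbad", "aaccabcddaccdbbac"]

emit factor 1: 'b' (i=0, period=1)
emit factor 2: 'ababcacbad' (i=1, period=10)
emit factor 3: 'aaccabcddaccdbbac' (i=11, period=17)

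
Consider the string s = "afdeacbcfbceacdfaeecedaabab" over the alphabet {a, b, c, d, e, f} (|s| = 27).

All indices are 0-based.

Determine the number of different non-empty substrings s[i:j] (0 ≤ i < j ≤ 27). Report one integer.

rank→(start, suffix):
  0 → (22, 'aabab')
  1 → (25, 'ab')
  2 → (23, 'abab')
  3 → (4, 'acbcfbceacdfaeecedaabab')
  4 → (12, 'acdfaeecedaabab')
  5 → (16, 'aeecedaabab')
  6 → (0, 'afdeacbcfbceacdfaeecedaabab')
  7 → (26, 'b')
  8 → (24, 'bab')
  9 → (9, 'bceacdfaeecedaabab')
  10 → (6, 'bcfbceacdfaeecedaabab')
  11 → (5, 'cbcfbceacdfaeecedaabab')
  12 → (13, 'cdfaeecedaabab')
  13 → (10, 'ceacdfaeecedaabab')
  14 → (19, 'cedaabab')
  15 → (7, 'cfbceacdfaeecedaabab')
  16 → (21, 'daabab')
  17 → (2, 'deacbcfbceacdfaeecedaabab')
  18 → (14, 'dfaeecedaabab')
  19 → (3, 'eacbcfbceacdfaeecedaabab')
  20 → (11, 'eacdfaeecedaabab')
  21 → (18, 'ecedaabab')
  22 → (20, 'edaabab')
  23 → (17, 'eecedaabab')
  24 → (15, 'faeecedaabab')
  25 → (8, 'fbceacdfaeecedaabab')
  26 → (1, 'fdeacbcfbceacdfaeecedaabab')

SA = [22, 25, 23, 4, 12, 16, 0, 26, 24, 9, 6, 5, 13, 10, 19, 7, 21, 2, 14, 3, 11, 18, 20, 17, 15, 8, 1]
i: (SA[i-1],SA[i]) lcp shared
  1: (22,25) 1 'a'
  2: (25,23) 2 'ab'
  3: (23,4) 1 'a'
  4: (4,12) 2 'ac'
  5: (12,16) 1 'a'
  6: (16,0) 1 'a'
  7: (0,26) 0 ''
  8: (26,24) 1 'b'
  9: (24,9) 1 'b'
  10: (9,6) 2 'bc'
  11: (6,5) 0 ''
  12: (5,13) 1 'c'
  13: (13,10) 1 'c'
  14: (10,19) 2 'ce'
  15: (19,7) 1 'c'
  16: (7,21) 0 ''
  17: (21,2) 1 'd'
  18: (2,14) 1 'd'
  19: (14,3) 0 ''
  20: (3,11) 3 'eac'
  21: (11,18) 1 'e'
  22: (18,20) 1 'e'
  23: (20,17) 1 'e'
  24: (17,15) 0 ''
  25: (15,8) 1 'f'
  26: (8,1) 1 'f'

n(n+1)/2 = 27·28/2 = 378
Σ LCP = 0 + 1 + 2 + 1 + 2 + 1 + 1 + 0 + 1 + 1 + 2 + 0 + 1 + 1 + 2 + 1 + 0 + 1 + 1 + 0 + 3 + 1 + 1 + 1 + 0 + 1 + 1 = 27
distinct = 378 − 27 = 351

351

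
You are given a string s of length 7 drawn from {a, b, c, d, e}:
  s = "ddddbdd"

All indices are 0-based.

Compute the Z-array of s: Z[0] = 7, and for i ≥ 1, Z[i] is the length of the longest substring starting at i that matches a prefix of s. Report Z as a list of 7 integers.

[7, 3, 2, 1, 0, 2, 1]

Z[0]=7
i=1: fresh scan; Z[1]=3 grow→box=[1,4)
i=2: min(r-i=2, Z[1]=3)=2; Z[2]=2
i=3: min(r-i=1, Z[2]=2)=1; Z[3]=1
i=4: fresh scan; Z[4]=0
i=5: fresh scan; Z[5]=2 grow→box=[5,7)
i=6: min(r-i=1, Z[1]=3)=1; Z[6]=1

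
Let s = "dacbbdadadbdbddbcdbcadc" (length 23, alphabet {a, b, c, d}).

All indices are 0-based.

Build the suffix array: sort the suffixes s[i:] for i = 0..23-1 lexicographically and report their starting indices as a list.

[1, 6, 8, 20, 3, 18, 15, 4, 10, 12, 22, 19, 2, 16, 0, 5, 7, 17, 14, 9, 11, 21, 13]

rank | idx | suffix
   0 |   1 | acbbdadadbdbddbcdbcadc
   1 |   6 | adadbdbddbcdbcadc
   2 |   8 | adbdbddbcdbcadc
   3 |  20 | adc
   4 |   3 | bbdadadbdbddbcdbcadc
   5 |  18 | bcadc
   6 |  15 | bcdbcadc
   7 |   4 | bdadadbdbddbcdbcadc
   8 |  10 | bdbddbcdbcadc
   9 |  12 | bddbcdbcadc
  10 |  22 | c
  11 |  19 | cadc
  12 |   2 | cbbdadadbdbddbcdbcadc
  13 |  16 | cdbcadc
  14 |   0 | dacbbdadadbdbddbcdbcadc
  15 |   5 | dadadbdbddbcdbcadc
  16 |   7 | dadbdbddbcdbcadc
  17 |  17 | dbcadc
  18 |  14 | dbcdbcadc
  19 |   9 | dbdbddbcdbcadc
  20 |  11 | dbddbcdbcadc
  21 |  21 | dc
  22 |  13 | ddbcdbcadc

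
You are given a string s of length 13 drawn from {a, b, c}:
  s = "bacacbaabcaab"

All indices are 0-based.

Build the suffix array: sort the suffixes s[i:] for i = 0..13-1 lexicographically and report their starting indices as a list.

sorted suffixes:
  #0 SA[0]=10  'aab'
  #1 SA[1]=6  'aabcaab'
  #2 SA[2]=11  'ab'
  #3 SA[3]=7  'abcaab'
  #4 SA[4]=1  'acacbaabcaab'
  #5 SA[5]=3  'acbaabcaab'
  #6 SA[6]=12  'b'
  #7 SA[7]=5  'baabcaab'
  #8 SA[8]=0  'bacacbaabcaab'
  #9 SA[9]=8  'bcaab'
  #10 SA[10]=9  'caab'
  #11 SA[11]=2  'cacbaabcaab'
  #12 SA[12]=4  'cbaabcaab'

[10, 6, 11, 7, 1, 3, 12, 5, 0, 8, 9, 2, 4]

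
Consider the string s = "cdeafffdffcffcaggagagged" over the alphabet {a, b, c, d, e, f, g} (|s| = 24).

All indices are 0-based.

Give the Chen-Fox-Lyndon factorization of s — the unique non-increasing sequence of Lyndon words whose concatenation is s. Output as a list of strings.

emit factor 1: 'cde' (i=0, period=3)
emit factor 2: 'afffdffcffcaggagagged' (i=3, period=21)

["cde", "afffdffcffcaggagagged"]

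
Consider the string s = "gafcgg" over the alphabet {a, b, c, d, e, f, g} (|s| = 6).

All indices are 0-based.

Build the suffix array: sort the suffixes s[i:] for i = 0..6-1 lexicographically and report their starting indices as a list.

[1, 3, 2, 5, 0, 4]

rank | idx | suffix
   0 |   1 | afcgg
   1 |   3 | cgg
   2 |   2 | fcgg
   3 |   5 | g
   4 |   0 | gafcgg
   5 |   4 | gg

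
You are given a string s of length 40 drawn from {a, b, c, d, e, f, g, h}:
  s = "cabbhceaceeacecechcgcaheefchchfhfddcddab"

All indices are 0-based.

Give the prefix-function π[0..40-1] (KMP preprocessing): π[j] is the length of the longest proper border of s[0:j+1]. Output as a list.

π[0] = 0
j=1 s[j]='a': π[1]=0 (border '')
j=2 s[j]='b': π[2]=0 (border '')
j=3 s[j]='b': π[3]=0 (border '')
j=4 s[j]='h': π[4]=0 (border '')
j=5 s[j]='c': π[5]=1 (border 'c')
j=6 s[j]='e': k: 1→0; π[6]=0 (border '')
j=7 s[j]='a': π[7]=0 (border '')
j=8 s[j]='c': π[8]=1 (border 'c')
j=9 s[j]='e': k: 1→0; π[9]=0 (border '')
j=10 s[j]='e': π[10]=0 (border '')
j=11 s[j]='a': π[11]=0 (border '')
j=12 s[j]='c': π[12]=1 (border 'c')
j=13 s[j]='e': k: 1→0; π[13]=0 (border '')
j=14 s[j]='c': π[14]=1 (border 'c')
j=15 s[j]='e': k: 1→0; π[15]=0 (border '')
j=16 s[j]='c': π[16]=1 (border 'c')
j=17 s[j]='h': k: 1→0; π[17]=0 (border '')
j=18 s[j]='c': π[18]=1 (border 'c')
j=19 s[j]='g': k: 1→0; π[19]=0 (border '')
j=20 s[j]='c': π[20]=1 (border 'c')
j=21 s[j]='a': π[21]=2 (border 'ca')
j=22 s[j]='h': k: 2→0; π[22]=0 (border '')
j=23 s[j]='e': π[23]=0 (border '')
j=24 s[j]='e': π[24]=0 (border '')
j=25 s[j]='f': π[25]=0 (border '')
j=26 s[j]='c': π[26]=1 (border 'c')
j=27 s[j]='h': k: 1→0; π[27]=0 (border '')
j=28 s[j]='c': π[28]=1 (border 'c')
j=29 s[j]='h': k: 1→0; π[29]=0 (border '')
j=30 s[j]='f': π[30]=0 (border '')
j=31 s[j]='h': π[31]=0 (border '')
j=32 s[j]='f': π[32]=0 (border '')
j=33 s[j]='d': π[33]=0 (border '')
j=34 s[j]='d': π[34]=0 (border '')
j=35 s[j]='c': π[35]=1 (border 'c')
j=36 s[j]='d': k: 1→0; π[36]=0 (border '')
j=37 s[j]='d': π[37]=0 (border '')
j=38 s[j]='a': π[38]=0 (border '')
j=39 s[j]='b': π[39]=0 (border '')

[0, 0, 0, 0, 0, 1, 0, 0, 1, 0, 0, 0, 1, 0, 1, 0, 1, 0, 1, 0, 1, 2, 0, 0, 0, 0, 1, 0, 1, 0, 0, 0, 0, 0, 0, 1, 0, 0, 0, 0]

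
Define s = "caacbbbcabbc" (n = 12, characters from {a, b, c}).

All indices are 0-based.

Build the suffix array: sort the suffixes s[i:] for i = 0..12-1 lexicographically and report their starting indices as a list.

rank | idx | suffix
   0 |   1 | aacbbbcabbc
   1 |   8 | abbc
   2 |   2 | acbbbcabbc
   3 |   4 | bbbcabbc
   4 |   9 | bbc
   5 |   5 | bbcabbc
   6 |  10 | bc
   7 |   6 | bcabbc
   8 |  11 | c
   9 |   0 | caacbbbcabbc
  10 |   7 | cabbc
  11 |   3 | cbbbcabbc

[1, 8, 2, 4, 9, 5, 10, 6, 11, 0, 7, 3]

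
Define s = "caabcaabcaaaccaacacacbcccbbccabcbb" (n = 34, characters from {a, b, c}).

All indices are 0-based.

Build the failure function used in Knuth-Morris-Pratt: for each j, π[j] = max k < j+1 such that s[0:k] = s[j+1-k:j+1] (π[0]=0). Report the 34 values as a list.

π[0] = 0
j=1 s[j]='a': π[1]=0 (border '')
j=2 s[j]='a': π[2]=0 (border '')
j=3 s[j]='b': π[3]=0 (border '')
j=4 s[j]='c': π[4]=1 (border 'c')
j=5 s[j]='a': π[5]=2 (border 'ca')
j=6 s[j]='a': π[6]=3 (border 'caa')
j=7 s[j]='b': π[7]=4 (border 'caab')
j=8 s[j]='c': π[8]=5 (border 'caabc')
j=9 s[j]='a': π[9]=6 (border 'caabca')
j=10 s[j]='a': π[10]=7 (border 'caabcaa')
j=11 s[j]='a': k: 7→3→0; π[11]=0 (border '')
j=12 s[j]='c': π[12]=1 (border 'c')
j=13 s[j]='c': k: 1→0; π[13]=1 (border 'c')
j=14 s[j]='a': π[14]=2 (border 'ca')
j=15 s[j]='a': π[15]=3 (border 'caa')
j=16 s[j]='c': k: 3→0; π[16]=1 (border 'c')
j=17 s[j]='a': π[17]=2 (border 'ca')
j=18 s[j]='c': k: 2→0; π[18]=1 (border 'c')
j=19 s[j]='a': π[19]=2 (border 'ca')
j=20 s[j]='c': k: 2→0; π[20]=1 (border 'c')
j=21 s[j]='b': k: 1→0; π[21]=0 (border '')
j=22 s[j]='c': π[22]=1 (border 'c')
j=23 s[j]='c': k: 1→0; π[23]=1 (border 'c')
j=24 s[j]='c': k: 1→0; π[24]=1 (border 'c')
j=25 s[j]='b': k: 1→0; π[25]=0 (border '')
j=26 s[j]='b': π[26]=0 (border '')
j=27 s[j]='c': π[27]=1 (border 'c')
j=28 s[j]='c': k: 1→0; π[28]=1 (border 'c')
j=29 s[j]='a': π[29]=2 (border 'ca')
j=30 s[j]='b': k: 2→0; π[30]=0 (border '')
j=31 s[j]='c': π[31]=1 (border 'c')
j=32 s[j]='b': k: 1→0; π[32]=0 (border '')
j=33 s[j]='b': π[33]=0 (border '')

[0, 0, 0, 0, 1, 2, 3, 4, 5, 6, 7, 0, 1, 1, 2, 3, 1, 2, 1, 2, 1, 0, 1, 1, 1, 0, 0, 1, 1, 2, 0, 1, 0, 0]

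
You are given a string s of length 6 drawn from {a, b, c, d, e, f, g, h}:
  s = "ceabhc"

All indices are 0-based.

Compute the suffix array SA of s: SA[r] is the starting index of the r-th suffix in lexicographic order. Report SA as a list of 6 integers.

rank | idx | suffix
   0 |   2 | abhc
   1 |   3 | bhc
   2 |   5 | c
   3 |   0 | ceabhc
   4 |   1 | eabhc
   5 |   4 | hc

[2, 3, 5, 0, 1, 4]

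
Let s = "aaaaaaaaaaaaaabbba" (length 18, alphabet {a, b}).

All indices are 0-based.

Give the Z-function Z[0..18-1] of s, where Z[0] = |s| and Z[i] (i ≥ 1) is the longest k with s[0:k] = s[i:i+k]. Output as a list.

Z[0]=18
i=1: fresh scan; Z[1]=13 scan→box=[1,14)
i=2: min(r-i=12, Z[1]=13)=12; Z[2]=12
i=3: min(r-i=11, Z[2]=12)=11; Z[3]=11
i=4: min(r-i=10, Z[3]=11)=10; Z[4]=10
i=5: min(r-i=9, Z[4]=10)=9; Z[5]=9
i=6: min(r-i=8, Z[5]=9)=8; Z[6]=8
i=7: min(r-i=7, Z[6]=8)=7; Z[7]=7
i=8: min(r-i=6, Z[7]=7)=6; Z[8]=6
i=9: min(r-i=5, Z[8]=6)=5; Z[9]=5
i=10: min(r-i=4, Z[9]=5)=4; Z[10]=4
i=11: min(r-i=3, Z[10]=4)=3; Z[11]=3
i=12: min(r-i=2, Z[11]=3)=2; Z[12]=2
i=13: min(r-i=1, Z[12]=2)=1; Z[13]=1
i=14: fresh scan; Z[14]=0
i=15: fresh scan; Z[15]=0
i=16: fresh scan; Z[16]=0
i=17: fresh scan; Z[17]=1 scan→box=[17,18)

[18, 13, 12, 11, 10, 9, 8, 7, 6, 5, 4, 3, 2, 1, 0, 0, 0, 1]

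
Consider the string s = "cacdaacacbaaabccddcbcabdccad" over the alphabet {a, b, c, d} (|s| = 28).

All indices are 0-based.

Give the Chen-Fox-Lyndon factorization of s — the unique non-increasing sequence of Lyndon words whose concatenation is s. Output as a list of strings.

["c", "acd", "aacacb", "aaabccddcbcabdccad"]

emit factor 1: 'c' (i=0, period=1)
emit factor 2: 'acd' (i=1, period=3)
emit factor 3: 'aacacb' (i=4, period=6)
emit factor 4: 'aaabccddcbcabdccad' (i=10, period=18)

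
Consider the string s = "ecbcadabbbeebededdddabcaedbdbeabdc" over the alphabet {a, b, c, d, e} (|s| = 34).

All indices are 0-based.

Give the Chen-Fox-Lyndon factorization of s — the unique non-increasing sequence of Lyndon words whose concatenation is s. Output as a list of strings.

["e", "c", "bc", "ad", "abbbeebededdddabcaedbdbeabdc"]

emit factor 1: 'e' (i=0, period=1)
emit factor 2: 'c' (i=1, period=1)
emit factor 3: 'bc' (i=2, period=2)
emit factor 4: 'ad' (i=4, period=2)
emit factor 5: 'abbbeebededdddabcaedbdbeabdc' (i=6, period=28)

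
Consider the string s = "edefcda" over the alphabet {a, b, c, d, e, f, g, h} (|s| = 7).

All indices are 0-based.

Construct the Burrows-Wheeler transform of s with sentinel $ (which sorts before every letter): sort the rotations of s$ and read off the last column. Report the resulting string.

rank  rotation  last
    0  $edefcda  a
    1  a$edefcd  d
    2  cda$edef  f
    3  da$edefc  c
    4  defcda$e  e
    5  edefcda$  $
    6  efcda$ed  d
    7  fcda$ede  e

adfce$de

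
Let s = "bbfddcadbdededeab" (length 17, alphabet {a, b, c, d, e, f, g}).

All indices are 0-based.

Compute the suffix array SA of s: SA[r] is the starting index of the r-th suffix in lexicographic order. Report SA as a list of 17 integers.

sorted suffixes:
  #0 SA[0]=15  'ab'
  #1 SA[1]=6  'adbdededeab'
  #2 SA[2]=16  'b'
  #3 SA[3]=0  'bbfddcadbdededeab'
  #4 SA[4]=8  'bdededeab'
  #5 SA[5]=1  'bfddcadbdededeab'
  #6 SA[6]=5  'cadbdededeab'
  #7 SA[7]=7  'dbdededeab'
  #8 SA[8]=4  'dcadbdededeab'
  #9 SA[9]=3  'ddcadbdededeab'
  #10 SA[10]=13  'deab'
  #11 SA[11]=11  'dedeab'
  #12 SA[12]=9  'dededeab'
  #13 SA[13]=14  'eab'
  #14 SA[14]=12  'edeab'
  #15 SA[15]=10  'ededeab'
  #16 SA[16]=2  'fddcadbdededeab'

[15, 6, 16, 0, 8, 1, 5, 7, 4, 3, 13, 11, 9, 14, 12, 10, 2]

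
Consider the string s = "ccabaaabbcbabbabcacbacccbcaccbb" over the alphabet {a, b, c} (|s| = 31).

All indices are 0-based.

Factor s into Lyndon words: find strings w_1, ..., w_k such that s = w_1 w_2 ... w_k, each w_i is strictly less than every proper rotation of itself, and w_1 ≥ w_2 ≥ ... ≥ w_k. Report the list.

["c", "c", "ab", "aaabbcbabbabcacbacccbcaccbb"]

emit factor 1: 'c' (i=0, period=1)
emit factor 2: 'c' (i=1, period=1)
emit factor 3: 'ab' (i=2, period=2)
emit factor 4: 'aaabbcbabbabcacbacccbcaccbb' (i=4, period=27)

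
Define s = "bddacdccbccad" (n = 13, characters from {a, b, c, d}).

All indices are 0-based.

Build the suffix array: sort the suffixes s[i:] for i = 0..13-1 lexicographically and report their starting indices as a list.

sorted suffixes:
  #0 SA[0]=3  'acdccbccad'
  #1 SA[1]=11  'ad'
  #2 SA[2]=8  'bccad'
  #3 SA[3]=0  'bddacdccbccad'
  #4 SA[4]=10  'cad'
  #5 SA[5]=7  'cbccad'
  #6 SA[6]=9  'ccad'
  #7 SA[7]=6  'ccbccad'
  #8 SA[8]=4  'cdccbccad'
  #9 SA[9]=12  'd'
  #10 SA[10]=2  'dacdccbccad'
  #11 SA[11]=5  'dccbccad'
  #12 SA[12]=1  'ddacdccbccad'

[3, 11, 8, 0, 10, 7, 9, 6, 4, 12, 2, 5, 1]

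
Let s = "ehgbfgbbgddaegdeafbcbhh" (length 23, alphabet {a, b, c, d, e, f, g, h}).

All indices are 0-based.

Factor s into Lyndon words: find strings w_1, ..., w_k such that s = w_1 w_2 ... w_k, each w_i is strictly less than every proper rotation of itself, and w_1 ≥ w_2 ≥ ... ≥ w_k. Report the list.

["ehg", "bfg", "bbgdd", "aegdeafbcbhh"]

emit factor 1: 'ehg' (i=0, period=3)
emit factor 2: 'bfg' (i=3, period=3)
emit factor 3: 'bbgdd' (i=6, period=5)
emit factor 4: 'aegdeafbcbhh' (i=11, period=12)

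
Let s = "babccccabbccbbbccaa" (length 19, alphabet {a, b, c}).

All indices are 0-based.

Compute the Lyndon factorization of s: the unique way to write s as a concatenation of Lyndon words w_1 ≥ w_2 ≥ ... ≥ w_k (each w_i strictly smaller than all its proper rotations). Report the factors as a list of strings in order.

["b", "abcccc", "abbccbbbcc", "a", "a"]

emit factor 1: 'b' (i=0, period=1)
emit factor 2: 'abcccc' (i=1, period=6)
emit factor 3: 'abbccbbbcc' (i=7, period=10)
emit factor 4: 'a' (i=17, period=1)
emit factor 5: 'a' (i=18, period=1)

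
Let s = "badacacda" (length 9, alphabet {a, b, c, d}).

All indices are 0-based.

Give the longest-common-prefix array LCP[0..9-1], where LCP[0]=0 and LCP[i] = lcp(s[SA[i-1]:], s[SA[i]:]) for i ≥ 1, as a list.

[0, 1, 2, 1, 0, 0, 1, 0, 2]

rank | idx | suffix
   0 |   8 | a
   1 |   3 | acacda
   2 |   5 | acda
   3 |   1 | adacacda
   4 |   0 | badacacda
   5 |   4 | cacda
   6 |   6 | cda
   7 |   7 | da
   8 |   2 | dacacda

SA = [8, 3, 5, 1, 0, 4, 6, 7, 2]
[i] adj suffixes → lcp
  [1] 8/3 → 1 ('a')
  [2] 3/5 → 2 ('ac')
  [3] 5/1 → 1 ('a')
  [4] 1/0 → 0 ('')
  [5] 0/4 → 0 ('')
  [6] 4/6 → 1 ('c')
  [7] 6/7 → 0 ('')
  [8] 7/2 → 2 ('da')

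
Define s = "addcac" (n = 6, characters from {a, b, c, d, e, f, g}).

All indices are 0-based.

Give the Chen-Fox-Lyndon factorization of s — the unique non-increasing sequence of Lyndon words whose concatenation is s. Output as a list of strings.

emit factor 1: 'addc' (i=0, period=4)
emit factor 2: 'ac' (i=4, period=2)

["addc", "ac"]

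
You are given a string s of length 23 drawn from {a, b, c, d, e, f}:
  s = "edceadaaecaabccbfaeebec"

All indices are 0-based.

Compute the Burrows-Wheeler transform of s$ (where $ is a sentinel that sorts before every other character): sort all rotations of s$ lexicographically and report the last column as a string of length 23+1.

rank  rotation                  last
    0  $edceadaaecaabccbfaeebec  c
    1  aabccbfaeebec$edceadaaec  c
    2  aaecaabccbfaeebec$edcead  d
    3  abccbfaeebec$edceadaaeca  a
    4  adaaecaabccbfaeebec$edce  e
    5  aecaabccbfaeebec$edceada  a
    6  aeebec$edceadaaecaabccbf  f
    7  bccbfaeebec$edceadaaecaa  a
    8  bec$edceadaaecaabccbfaee  e
    9  bfaeebec$edceadaaecaabcc  c
   10  c$edceadaaecaabccbfaeebe  e
   11  caabccbfaeebec$edceadaae  e
   12  cbfaeebec$edceadaaecaabc  c
   13  ccbfaeebec$edceadaaecaab  b
   14  ceadaaecaabccbfaeebec$ed  d
   15  daaecaabccbfaeebec$edcea  a
   16  dceadaaecaabccbfaeebec$e  e
   17  eadaaecaabccbfaeebec$edc  c
   18  ebec$edceadaaecaabccbfae  e
   19  ec$edceadaaecaabccbfaeeb  b
   20  ecaabccbfaeebec$edceadaa  a
   21  edceadaaecaabccbfaeebec$  $
   22  eebec$edceadaaecaabccbfa  a
   23  faeebec$edceadaaecaabccb  b

ccdaeafaeceecbdaeceba$ab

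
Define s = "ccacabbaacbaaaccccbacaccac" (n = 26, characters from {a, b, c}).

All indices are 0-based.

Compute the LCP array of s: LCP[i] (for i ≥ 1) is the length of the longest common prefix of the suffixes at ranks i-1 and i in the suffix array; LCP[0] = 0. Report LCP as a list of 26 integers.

[0, 2, 3, 1, 1, 2, 3, 2, 2, 3, 0, 3, 2, 1, 0, 1, 2, 3, 3, 1, 3, 1, 4, 2, 2, 3]

rank→(start, suffix):
  0 → (11, 'aaaccccbacaccac')
  1 → (7, 'aacbaaaccccbacaccac')
  2 → (12, 'aaccccbacaccac')
  3 → (4, 'abbaacbaaaccccbacaccac')
  4 → (24, 'ac')
  5 → (2, 'acabbaacbaaaccccbacaccac')
  6 → (19, 'acaccac')
  7 → (8, 'acbaaaccccbacaccac')
  8 → (21, 'accac')
  9 → (13, 'accccbacaccac')
  10 → (10, 'baaaccccbacaccac')
  11 → (6, 'baacbaaaccccbacaccac')
  12 → (18, 'bacaccac')
  13 → (5, 'bbaacbaaaccccbacaccac')
  14 → (25, 'c')
  15 → (3, 'cabbaacbaaaccccbacaccac')
  16 → (23, 'cac')
  17 → (1, 'cacabbaacbaaaccccbacaccac')
  18 → (20, 'caccac')
  19 → (9, 'cbaaaccccbacaccac')
  20 → (17, 'cbacaccac')
  21 → (22, 'ccac')
  22 → (0, 'ccacabbaacbaaaccccbacaccac')
  23 → (16, 'ccbacaccac')
  24 → (15, 'cccbacaccac')
  25 → (14, 'ccccbacaccac')

SA = [11, 7, 12, 4, 24, 2, 19, 8, 21, 13, 10, 6, 18, 5, 25, 3, 23, 1, 20, 9, 17, 22, 0, 16, 15, 14]
i: (SA[i-1],SA[i]) lcp shared
  1: (11,7) 2 'aa'
  2: (7,12) 3 'aac'
  3: (12,4) 1 'a'
  4: (4,24) 1 'a'
  5: (24,2) 2 'ac'
  6: (2,19) 3 'aca'
  7: (19,8) 2 'ac'
  8: (8,21) 2 'ac'
  9: (21,13) 3 'acc'
  10: (13,10) 0 ''
  11: (10,6) 3 'baa'
  12: (6,18) 2 'ba'
  13: (18,5) 1 'b'
  14: (5,25) 0 ''
  15: (25,3) 1 'c'
  16: (3,23) 2 'ca'
  17: (23,1) 3 'cac'
  18: (1,20) 3 'cac'
  19: (20,9) 1 'c'
  20: (9,17) 3 'cba'
  21: (17,22) 1 'c'
  22: (22,0) 4 'ccac'
  23: (0,16) 2 'cc'
  24: (16,15) 2 'cc'
  25: (15,14) 3 'ccc'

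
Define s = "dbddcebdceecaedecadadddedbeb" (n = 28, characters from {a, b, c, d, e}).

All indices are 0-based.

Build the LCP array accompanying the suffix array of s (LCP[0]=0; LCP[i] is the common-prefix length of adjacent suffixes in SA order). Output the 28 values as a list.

rank→(start, suffix):
  0 → (17, 'adadddedbeb')
  1 → (19, 'adddedbeb')
  2 → (12, 'aedecadadddedbeb')
  3 → (27, 'b')
  4 → (6, 'bdceecaedecadadddedbeb')
  5 → (1, 'bddcebdceecaedecadadddedbeb')
  6 → (25, 'beb')
  7 → (16, 'cadadddedbeb')
  8 → (11, 'caedecadadddedbeb')
  9 → (4, 'cebdceecaedecadadddedbeb')
  10 → (8, 'ceecaedecadadddedbeb')
  11 → (18, 'dadddedbeb')
  12 → (0, 'dbddcebdceecaedecadadddedbeb')
  13 → (24, 'dbeb')
  14 → (3, 'dcebdceecaedecadadddedbeb')
  15 → (7, 'dceecaedecadadddedbeb')
  16 → (2, 'ddcebdceecaedecadadddedbeb')
  17 → (20, 'dddedbeb')
  18 → (21, 'ddedbeb')
  19 → (14, 'decadadddedbeb')
  20 → (22, 'dedbeb')
  21 → (26, 'eb')
  22 → (5, 'ebdceecaedecadadddedbeb')
  23 → (15, 'ecadadddedbeb')
  24 → (10, 'ecaedecadadddedbeb')
  25 → (23, 'edbeb')
  26 → (13, 'edecadadddedbeb')
  27 → (9, 'eecaedecadadddedbeb')

SA = [17, 19, 12, 27, 6, 1, 25, 16, 11, 4, 8, 18, 0, 24, 3, 7, 2, 20, 21, 14, 22, 26, 5, 15, 10, 23, 13, 9]
rank  pair      lcp
   1  s[17:],s[19:]  2  'ad'
   2  s[19:],s[12:]  1  'a'
   3  s[12:],s[27:]  0  ''
   4  s[27:],s[6:]  1  'b'
   5  s[6:],s[1:]  2  'bd'
   6  s[1:],s[25:]  1  'b'
   7  s[25:],s[16:]  0  ''
   8  s[16:],s[11:]  2  'ca'
   9  s[11:],s[4:]  1  'c'
  10  s[4:],s[8:]  2  'ce'
  11  s[8:],s[18:]  0  ''
  12  s[18:],s[0:]  1  'd'
  13  s[0:],s[24:]  2  'db'
  14  s[24:],s[3:]  1  'd'
  15  s[3:],s[7:]  3  'dce'
  16  s[7:],s[2:]  1  'd'
  17  s[2:],s[20:]  2  'dd'
  18  s[20:],s[21:]  2  'dd'
  19  s[21:],s[14:]  1  'd'
  20  s[14:],s[22:]  2  'de'
  21  s[22:],s[26:]  0  ''
  22  s[26:],s[5:]  2  'eb'
  23  s[5:],s[15:]  1  'e'
  24  s[15:],s[10:]  3  'eca'
  25  s[10:],s[23:]  1  'e'
  26  s[23:],s[13:]  2  'ed'
  27  s[13:],s[9:]  1  'e'

[0, 2, 1, 0, 1, 2, 1, 0, 2, 1, 2, 0, 1, 2, 1, 3, 1, 2, 2, 1, 2, 0, 2, 1, 3, 1, 2, 1]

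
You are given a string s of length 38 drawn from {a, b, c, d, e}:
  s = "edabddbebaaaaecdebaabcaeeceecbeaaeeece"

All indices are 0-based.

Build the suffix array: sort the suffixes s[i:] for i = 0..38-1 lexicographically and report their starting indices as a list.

[9, 10, 18, 11, 31, 19, 2, 12, 22, 32, 8, 17, 20, 3, 29, 6, 21, 28, 14, 36, 25, 1, 5, 4, 15, 37, 30, 7, 16, 27, 13, 35, 24, 0, 26, 34, 23, 33]

sorted suffixes:
  #0 SA[0]=9  'aaaaecdebaabcaeeceecbeaaeeece'
  #1 SA[1]=10  'aaaecdebaabcaeeceecbeaaeeece'
  #2 SA[2]=18  'aabcaeeceecbeaaeeece'
  #3 SA[3]=11  'aaecdebaabcaeeceecbeaaeeece'
  #4 SA[4]=31  'aaeeece'
  #5 SA[5]=19  'abcaeeceecbeaaeeece'
  #6 SA[6]=2  'abddbebaaaaecdebaabcaeeceecbeaaeeece'
  #7 SA[7]=12  'aecdebaabcaeeceecbeaaeeece'
  #8 SA[8]=22  'aeeceecbeaaeeece'
  #9 SA[9]=32  'aeeece'
  #10 SA[10]=8  'baaaaecdebaabcaeeceecbeaaeeece'
  #11 SA[11]=17  'baabcaeeceecbeaaeeece'
  #12 SA[12]=20  'bcaeeceecbeaaeeece'
  #13 SA[13]=3  'bddbebaaaaecdebaabcaeeceecbeaaeeece'
  #14 SA[14]=29  'beaaeeece'
  #15 SA[15]=6  'bebaaaaecdebaabcaeeceecbeaaeeece'
  #16 SA[16]=21  'caeeceecbeaaeeece'
  #17 SA[17]=28  'cbeaaeeece'
  #18 SA[18]=14  'cdebaabcaeeceecbeaaeeece'
  #19 SA[19]=36  'ce'
  #20 SA[20]=25  'ceecbeaaeeece'
  #21 SA[21]=1  'dabddbebaaaaecdebaabcaeeceecbeaaeeece'
  #22 SA[22]=5  'dbebaaaaecdebaabcaeeceecbeaaeeece'
  #23 SA[23]=4  'ddbebaaaaecdebaabcaeeceecbeaaeeece'
  #24 SA[24]=15  'debaabcaeeceecbeaaeeece'
  #25 SA[25]=37  'e'
  #26 SA[26]=30  'eaaeeece'
  #27 SA[27]=7  'ebaaaaecdebaabcaeeceecbeaaeeece'
  #28 SA[28]=16  'ebaabcaeeceecbeaaeeece'
  #29 SA[29]=27  'ecbeaaeeece'
  #30 SA[30]=13  'ecdebaabcaeeceecbeaaeeece'
  #31 SA[31]=35  'ece'
  #32 SA[32]=24  'eceecbeaaeeece'
  #33 SA[33]=0  'edabddbebaaaaecdebaabcaeeceecbeaaeeece'
  #34 SA[34]=26  'eecbeaaeeece'
  #35 SA[35]=34  'eece'
  #36 SA[36]=23  'eeceecbeaaeeece'
  #37 SA[37]=33  'eeece'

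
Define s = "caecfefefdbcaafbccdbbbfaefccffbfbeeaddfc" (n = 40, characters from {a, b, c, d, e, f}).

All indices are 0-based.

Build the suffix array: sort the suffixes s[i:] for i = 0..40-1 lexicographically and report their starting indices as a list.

[12, 35, 1, 23, 13, 19, 20, 10, 15, 32, 21, 30, 39, 11, 0, 16, 26, 17, 3, 27, 18, 9, 36, 37, 34, 2, 33, 24, 7, 5, 22, 14, 31, 29, 38, 25, 8, 6, 4, 28]

rank | idx | suffix
   0 |  12 | aafbccdbbbfaefccffbfbeeaddfc
   1 |  35 | addfc
   2 |   1 | aecfefefdbcaafbccdbbbfaefccffbfbeeaddfc
   3 |  23 | aefccffbfbeeaddfc
   4 |  13 | afbccdbbbfaefccffbfbeeaddfc
   5 |  19 | bbbfaefccffbfbeeaddfc
   6 |  20 | bbfaefccffbfbeeaddfc
   7 |  10 | bcaafbccdbbbfaefccffbfbeeaddfc
   8 |  15 | bccdbbbfaefccffbfbeeaddfc
   9 |  32 | beeaddfc
  10 |  21 | bfaefccffbfbeeaddfc
  11 |  30 | bfbeeaddfc
  12 |  39 | c
  13 |  11 | caafbccdbbbfaefccffbfbeeaddfc
  14 |   0 | caecfefefdbcaafbccdbbbfaefccffbfbeeaddfc
  15 |  16 | ccdbbbfaefccffbfbeeaddfc
  16 |  26 | ccffbfbeeaddfc
  17 |  17 | cdbbbfaefccffbfbeeaddfc
  18 |   3 | cfefefdbcaafbccdbbbfaefccffbfbeeaddfc
  19 |  27 | cffbfbeeaddfc
  20 |  18 | dbbbfaefccffbfbeeaddfc
  21 |   9 | dbcaafbccdbbbfaefccffbfbeeaddfc
  22 |  36 | ddfc
  23 |  37 | dfc
  24 |  34 | eaddfc
  25 |   2 | ecfefefdbcaafbccdbbbfaefccffbfbeeaddfc
  26 |  33 | eeaddfc
  27 |  24 | efccffbfbeeaddfc
  28 |   7 | efdbcaafbccdbbbfaefccffbfbeeaddfc
  29 |   5 | efefdbcaafbccdbbbfaefccffbfbeeaddfc
  30 |  22 | faefccffbfbeeaddfc
  31 |  14 | fbccdbbbfaefccffbfbeeaddfc
  32 |  31 | fbeeaddfc
  33 |  29 | fbfbeeaddfc
  34 |  38 | fc
  35 |  25 | fccffbfbeeaddfc
  36 |   8 | fdbcaafbccdbbbfaefccffbfbeeaddfc
  37 |   6 | fefdbcaafbccdbbbfaefccffbfbeeaddfc
  38 |   4 | fefefdbcaafbccdbbbfaefccffbfbeeaddfc
  39 |  28 | ffbfbeeaddfc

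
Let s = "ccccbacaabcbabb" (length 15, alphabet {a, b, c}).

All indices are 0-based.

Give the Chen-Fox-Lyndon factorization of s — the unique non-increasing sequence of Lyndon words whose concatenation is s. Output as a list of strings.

emit factor 1: 'c' (i=0, period=1)
emit factor 2: 'c' (i=1, period=1)
emit factor 3: 'c' (i=2, period=1)
emit factor 4: 'c' (i=3, period=1)
emit factor 5: 'b' (i=4, period=1)
emit factor 6: 'ac' (i=5, period=2)
emit factor 7: 'aabcbabb' (i=7, period=8)

["c", "c", "c", "c", "b", "ac", "aabcbabb"]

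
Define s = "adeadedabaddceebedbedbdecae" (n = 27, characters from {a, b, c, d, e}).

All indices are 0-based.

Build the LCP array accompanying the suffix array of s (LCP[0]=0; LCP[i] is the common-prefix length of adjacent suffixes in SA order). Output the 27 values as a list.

[0, 1, 2, 3, 1, 0, 1, 1, 4, 0, 1, 0, 1, 2, 1, 1, 1, 2, 2, 0, 1, 1, 1, 1, 2, 3, 1]

sorted suffixes:
  #0 SA[0]=7  'abaddceebedbedbdecae'
  #1 SA[1]=9  'addceebedbedbdecae'
  #2 SA[2]=0  'adeadedabaddceebedbedbdecae'
  #3 SA[3]=3  'adedabaddceebedbedbdecae'
  #4 SA[4]=25  'ae'
  #5 SA[5]=8  'baddceebedbedbdecae'
  #6 SA[6]=21  'bdecae'
  #7 SA[7]=18  'bedbdecae'
  #8 SA[8]=15  'bedbedbdecae'
  #9 SA[9]=24  'cae'
  #10 SA[10]=12  'ceebedbedbdecae'
  #11 SA[11]=6  'dabaddceebedbedbdecae'
  #12 SA[12]=20  'dbdecae'
  #13 SA[13]=17  'dbedbdecae'
  #14 SA[14]=11  'dceebedbedbdecae'
  #15 SA[15]=10  'ddceebedbedbdecae'
  #16 SA[16]=1  'deadedabaddceebedbedbdecae'
  #17 SA[17]=22  'decae'
  #18 SA[18]=4  'dedabaddceebedbedbdecae'
  #19 SA[19]=26  'e'
  #20 SA[20]=2  'eadedabaddceebedbedbdecae'
  #21 SA[21]=14  'ebedbedbdecae'
  #22 SA[22]=23  'ecae'
  #23 SA[23]=5  'edabaddceebedbedbdecae'
  #24 SA[24]=19  'edbdecae'
  #25 SA[25]=16  'edbedbdecae'
  #26 SA[26]=13  'eebedbedbdecae'

SA = [7, 9, 0, 3, 25, 8, 21, 18, 15, 24, 12, 6, 20, 17, 11, 10, 1, 22, 4, 26, 2, 14, 23, 5, 19, 16, 13]
i: (SA[i-1],SA[i]) lcp shared
  1: (7,9) 1 'a'
  2: (9,0) 2 'ad'
  3: (0,3) 3 'ade'
  4: (3,25) 1 'a'
  5: (25,8) 0 ''
  6: (8,21) 1 'b'
  7: (21,18) 1 'b'
  8: (18,15) 4 'bedb'
  9: (15,24) 0 ''
  10: (24,12) 1 'c'
  11: (12,6) 0 ''
  12: (6,20) 1 'd'
  13: (20,17) 2 'db'
  14: (17,11) 1 'd'
  15: (11,10) 1 'd'
  16: (10,1) 1 'd'
  17: (1,22) 2 'de'
  18: (22,4) 2 'de'
  19: (4,26) 0 ''
  20: (26,2) 1 'e'
  21: (2,14) 1 'e'
  22: (14,23) 1 'e'
  23: (23,5) 1 'e'
  24: (5,19) 2 'ed'
  25: (19,16) 3 'edb'
  26: (16,13) 1 'e'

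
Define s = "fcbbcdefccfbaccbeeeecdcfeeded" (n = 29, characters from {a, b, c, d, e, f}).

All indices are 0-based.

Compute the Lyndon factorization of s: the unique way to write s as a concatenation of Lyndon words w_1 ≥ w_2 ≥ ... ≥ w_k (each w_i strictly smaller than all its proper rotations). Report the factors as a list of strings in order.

["f", "c", "bbcdefccf", "b", "accbeeeecdcfeeded"]

emit factor 1: 'f' (i=0, period=1)
emit factor 2: 'c' (i=1, period=1)
emit factor 3: 'bbcdefccf' (i=2, period=9)
emit factor 4: 'b' (i=11, period=1)
emit factor 5: 'accbeeeecdcfeeded' (i=12, period=17)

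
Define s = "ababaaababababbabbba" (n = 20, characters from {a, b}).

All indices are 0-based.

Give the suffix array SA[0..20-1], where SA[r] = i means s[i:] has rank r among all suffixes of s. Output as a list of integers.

[19, 4, 5, 2, 0, 6, 8, 10, 12, 15, 18, 3, 1, 7, 9, 11, 14, 17, 13, 16]

sorted suffixes:
  #0 SA[0]=19  'a'
  #1 SA[1]=4  'aaababababbabbba'
  #2 SA[2]=5  'aababababbabbba'
  #3 SA[3]=2  'abaaababababbabbba'
  #4 SA[4]=0  'ababaaababababbabbba'
  #5 SA[5]=6  'ababababbabbba'
  #6 SA[6]=8  'abababbabbba'
  #7 SA[7]=10  'ababbabbba'
  #8 SA[8]=12  'abbabbba'
  #9 SA[9]=15  'abbba'
  #10 SA[10]=18  'ba'
  #11 SA[11]=3  'baaababababbabbba'
  #12 SA[12]=1  'babaaababababbabbba'
  #13 SA[13]=7  'babababbabbba'
  #14 SA[14]=9  'bababbabbba'
  #15 SA[15]=11  'babbabbba'
  #16 SA[16]=14  'babbba'
  #17 SA[17]=17  'bba'
  #18 SA[18]=13  'bbabbba'
  #19 SA[19]=16  'bbba'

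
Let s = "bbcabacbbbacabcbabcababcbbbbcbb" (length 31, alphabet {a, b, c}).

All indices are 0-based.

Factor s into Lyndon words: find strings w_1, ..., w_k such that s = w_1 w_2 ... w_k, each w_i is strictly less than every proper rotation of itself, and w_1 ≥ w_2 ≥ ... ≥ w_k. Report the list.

emit factor 1: 'bbc' (i=0, period=3)
emit factor 2: 'abacbbbacabcbabc' (i=3, period=16)
emit factor 3: 'ababcbbbbcbb' (i=19, period=12)

["bbc", "abacbbbacabcbabc", "ababcbbbbcbb"]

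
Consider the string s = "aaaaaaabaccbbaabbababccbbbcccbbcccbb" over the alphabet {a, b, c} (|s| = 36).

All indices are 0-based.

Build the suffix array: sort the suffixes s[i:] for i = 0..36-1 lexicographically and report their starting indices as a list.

[0, 1, 2, 3, 4, 5, 13, 17, 6, 14, 19, 8, 35, 12, 16, 18, 7, 34, 11, 15, 23, 29, 24, 20, 30, 25, 33, 10, 22, 28, 32, 9, 21, 27, 31, 26]

sorted suffixes:
  #0 SA[0]=0  'aaaaaaabaccbbaabbababccbbbcccbbcccbb'
  #1 SA[1]=1  'aaaaaabaccbbaabbababccbbbcccbbcccbb'
  #2 SA[2]=2  'aaaaabaccbbaabbababccbbbcccbbcccbb'
  #3 SA[3]=3  'aaaabaccbbaabbababccbbbcccbbcccbb'
  #4 SA[4]=4  'aaabaccbbaabbababccbbbcccbbcccbb'
  #5 SA[5]=5  'aabaccbbaabbababccbbbcccbbcccbb'
  #6 SA[6]=13  'aabbababccbbbcccbbcccbb'
  #7 SA[7]=17  'ababccbbbcccbbcccbb'
  #8 SA[8]=6  'abaccbbaabbababccbbbcccbbcccbb'
  #9 SA[9]=14  'abbababccbbbcccbbcccbb'
  #10 SA[10]=19  'abccbbbcccbbcccbb'
  #11 SA[11]=8  'accbbaabbababccbbbcccbbcccbb'
  #12 SA[12]=35  'b'
  #13 SA[13]=12  'baabbababccbbbcccbbcccbb'
  #14 SA[14]=16  'bababccbbbcccbbcccbb'
  #15 SA[15]=18  'babccbbbcccbbcccbb'
  #16 SA[16]=7  'baccbbaabbababccbbbcccbbcccbb'
  #17 SA[17]=34  'bb'
  #18 SA[18]=11  'bbaabbababccbbbcccbbcccbb'
  #19 SA[19]=15  'bbababccbbbcccbbcccbb'
  #20 SA[20]=23  'bbbcccbbcccbb'
  #21 SA[21]=29  'bbcccbb'
  #22 SA[22]=24  'bbcccbbcccbb'
  #23 SA[23]=20  'bccbbbcccbbcccbb'
  #24 SA[24]=30  'bcccbb'
  #25 SA[25]=25  'bcccbbcccbb'
  #26 SA[26]=33  'cbb'
  #27 SA[27]=10  'cbbaabbababccbbbcccbbcccbb'
  #28 SA[28]=22  'cbbbcccbbcccbb'
  #29 SA[29]=28  'cbbcccbb'
  #30 SA[30]=32  'ccbb'
  #31 SA[31]=9  'ccbbaabbababccbbbcccbbcccbb'
  #32 SA[32]=21  'ccbbbcccbbcccbb'
  #33 SA[33]=27  'ccbbcccbb'
  #34 SA[34]=31  'cccbb'
  #35 SA[35]=26  'cccbbcccbb'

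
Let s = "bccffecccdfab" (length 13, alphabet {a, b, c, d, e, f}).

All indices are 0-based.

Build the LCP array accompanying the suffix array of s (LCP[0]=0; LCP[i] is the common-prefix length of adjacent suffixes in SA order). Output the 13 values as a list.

rank | idx | suffix
   0 |  11 | ab
   1 |  12 | b
   2 |   0 | bccffecccdfab
   3 |   6 | cccdfab
   4 |   7 | ccdfab
   5 |   1 | ccffecccdfab
   6 |   8 | cdfab
   7 |   2 | cffecccdfab
   8 |   9 | dfab
   9 |   5 | ecccdfab
  10 |  10 | fab
  11 |   4 | fecccdfab
  12 |   3 | ffecccdfab

SA = [11, 12, 0, 6, 7, 1, 8, 2, 9, 5, 10, 4, 3]
[i] adj suffixes → lcp
  [1] 11/12 → 0 ('')
  [2] 12/0 → 1 ('b')
  [3] 0/6 → 0 ('')
  [4] 6/7 → 2 ('cc')
  [5] 7/1 → 2 ('cc')
  [6] 1/8 → 1 ('c')
  [7] 8/2 → 1 ('c')
  [8] 2/9 → 0 ('')
  [9] 9/5 → 0 ('')
  [10] 5/10 → 0 ('')
  [11] 10/4 → 1 ('f')
  [12] 4/3 → 1 ('f')

[0, 0, 1, 0, 2, 2, 1, 1, 0, 0, 0, 1, 1]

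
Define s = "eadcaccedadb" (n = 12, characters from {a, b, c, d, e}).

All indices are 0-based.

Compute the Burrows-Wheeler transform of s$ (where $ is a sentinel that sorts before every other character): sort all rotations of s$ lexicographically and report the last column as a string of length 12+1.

rank  rotation       last
    0  $eadcaccedadb  b
    1  accedadb$eadc  c
    2  adb$eadcacced  d
    3  adcaccedadb$e  e
    4  b$eadcaccedad  d
    5  caccedadb$ead  d
    6  ccedadb$eadca  a
    7  cedadb$eadcac  c
    8  dadb$eadcacce  e
    9  db$eadcacceda  a
   10  dcaccedadb$ea  a
   11  eadcaccedadb$  $
   12  edadb$eadcacc  c

bcdeddaceaa$c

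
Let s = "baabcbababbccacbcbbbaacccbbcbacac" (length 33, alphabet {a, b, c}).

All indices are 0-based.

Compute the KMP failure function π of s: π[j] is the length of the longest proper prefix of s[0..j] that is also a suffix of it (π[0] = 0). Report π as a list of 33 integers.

π[0] = 0
j=1 s[j]='a': π[1]=0 (border '')
j=2 s[j]='a': π[2]=0 (border '')
j=3 s[j]='b': π[3]=1 (border 'b')
j=4 s[j]='c': k: 1→0; π[4]=0 (border '')
j=5 s[j]='b': π[5]=1 (border 'b')
j=6 s[j]='a': π[6]=2 (border 'ba')
j=7 s[j]='b': k: 2→0; π[7]=1 (border 'b')
j=8 s[j]='a': π[8]=2 (border 'ba')
j=9 s[j]='b': k: 2→0; π[9]=1 (border 'b')
j=10 s[j]='b': k: 1→0; π[10]=1 (border 'b')
j=11 s[j]='c': k: 1→0; π[11]=0 (border '')
j=12 s[j]='c': π[12]=0 (border '')
j=13 s[j]='a': π[13]=0 (border '')
j=14 s[j]='c': π[14]=0 (border '')
j=15 s[j]='b': π[15]=1 (border 'b')
j=16 s[j]='c': k: 1→0; π[16]=0 (border '')
j=17 s[j]='b': π[17]=1 (border 'b')
j=18 s[j]='b': k: 1→0; π[18]=1 (border 'b')
j=19 s[j]='b': k: 1→0; π[19]=1 (border 'b')
j=20 s[j]='a': π[20]=2 (border 'ba')
j=21 s[j]='a': π[21]=3 (border 'baa')
j=22 s[j]='c': k: 3→0; π[22]=0 (border '')
j=23 s[j]='c': π[23]=0 (border '')
j=24 s[j]='c': π[24]=0 (border '')
j=25 s[j]='b': π[25]=1 (border 'b')
j=26 s[j]='b': k: 1→0; π[26]=1 (border 'b')
j=27 s[j]='c': k: 1→0; π[27]=0 (border '')
j=28 s[j]='b': π[28]=1 (border 'b')
j=29 s[j]='a': π[29]=2 (border 'ba')
j=30 s[j]='c': k: 2→0; π[30]=0 (border '')
j=31 s[j]='a': π[31]=0 (border '')
j=32 s[j]='c': π[32]=0 (border '')

[0, 0, 0, 1, 0, 1, 2, 1, 2, 1, 1, 0, 0, 0, 0, 1, 0, 1, 1, 1, 2, 3, 0, 0, 0, 1, 1, 0, 1, 2, 0, 0, 0]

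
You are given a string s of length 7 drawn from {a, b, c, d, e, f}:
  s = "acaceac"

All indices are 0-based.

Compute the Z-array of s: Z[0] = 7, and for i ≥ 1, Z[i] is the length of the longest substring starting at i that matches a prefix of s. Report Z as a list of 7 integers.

Z[0]=7
i=1: outside box; Z[1]=0
i=2: outside box; Z[2]=2 extend→box=[2,4)
i=3: min(r-i=1, Z[1]=0)=0; Z[3]=0
i=4: outside box; Z[4]=0
i=5: outside box; Z[5]=2 extend→box=[5,7)
i=6: min(r-i=1, Z[1]=0)=0; Z[6]=0

[7, 0, 2, 0, 0, 2, 0]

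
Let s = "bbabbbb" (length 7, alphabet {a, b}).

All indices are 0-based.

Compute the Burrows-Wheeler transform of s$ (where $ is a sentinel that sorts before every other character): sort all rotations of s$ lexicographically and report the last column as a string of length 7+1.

rank  rotation  last
    0  $bbabbbb  b
    1  abbbb$bb  b
    2  b$bbabbb  b
    3  babbbb$b  b
    4  bb$bbabb  b
    5  bbabbbb$  $
    6  bbb$bbab  b
    7  bbbb$bba  a

bbbbb$ba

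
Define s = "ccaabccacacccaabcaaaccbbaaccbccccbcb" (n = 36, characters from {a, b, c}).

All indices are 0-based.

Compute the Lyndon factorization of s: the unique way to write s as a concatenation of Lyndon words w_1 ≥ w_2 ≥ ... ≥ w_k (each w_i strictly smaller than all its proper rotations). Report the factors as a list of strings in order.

emit factor 1: 'c' (i=0, period=1)
emit factor 2: 'c' (i=1, period=1)
emit factor 3: 'aabccacaccc' (i=2, period=11)
emit factor 4: 'aabc' (i=13, period=4)
emit factor 5: 'aaaccbbaaccbccccbcb' (i=17, period=19)

["c", "c", "aabccacaccc", "aabc", "aaaccbbaaccbccccbcb"]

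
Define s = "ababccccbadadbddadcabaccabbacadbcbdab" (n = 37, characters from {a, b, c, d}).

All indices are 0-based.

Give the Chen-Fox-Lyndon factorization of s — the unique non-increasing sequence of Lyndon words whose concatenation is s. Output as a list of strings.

emit factor 1: 'ababccccbadadbddadcabaccabbacadbcbd' (i=0, period=35)
emit factor 2: 'ab' (i=35, period=2)

["ababccccbadadbddadcabaccabbacadbcbd", "ab"]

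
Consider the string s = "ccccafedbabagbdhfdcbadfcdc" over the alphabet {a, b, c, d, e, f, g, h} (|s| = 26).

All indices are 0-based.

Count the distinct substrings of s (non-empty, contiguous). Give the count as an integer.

rank | idx | suffix
   0 |   9 | abagbdhfdcbadfcdc
   1 |  20 | adfcdc
   2 |   4 | afedbabagbdhfdcbadfcdc
   3 |  11 | agbdhfdcbadfcdc
   4 |   8 | babagbdhfdcbadfcdc
   5 |  19 | badfcdc
   6 |  10 | bagbdhfdcbadfcdc
   7 |  13 | bdhfdcbadfcdc
   8 |  25 | c
   9 |   3 | cafedbabagbdhfdcbadfcdc
  10 |  18 | cbadfcdc
  11 |   2 | ccafedbabagbdhfdcbadfcdc
  12 |   1 | cccafedbabagbdhfdcbadfcdc
  13 |   0 | ccccafedbabagbdhfdcbadfcdc
  14 |  23 | cdc
  15 |   7 | dbabagbdhfdcbadfcdc
  16 |  24 | dc
  17 |  17 | dcbadfcdc
  18 |  21 | dfcdc
  19 |  14 | dhfdcbadfcdc
  20 |   6 | edbabagbdhfdcbadfcdc
  21 |  22 | fcdc
  22 |  16 | fdcbadfcdc
  23 |   5 | fedbabagbdhfdcbadfcdc
  24 |  12 | gbdhfdcbadfcdc
  25 |  15 | hfdcbadfcdc

SA = [9, 20, 4, 11, 8, 19, 10, 13, 25, 3, 18, 2, 1, 0, 23, 7, 24, 17, 21, 14, 6, 22, 16, 5, 12, 15]
rank  pair      lcp
   1  s[9:],s[20:]  1  'a'
   2  s[20:],s[4:]  1  'a'
   3  s[4:],s[11:]  1  'a'
   4  s[11:],s[8:]  0  ''
   5  s[8:],s[19:]  2  'ba'
   6  s[19:],s[10:]  2  'ba'
   7  s[10:],s[13:]  1  'b'
   8  s[13:],s[25:]  0  ''
   9  s[25:],s[3:]  1  'c'
  10  s[3:],s[18:]  1  'c'
  11  s[18:],s[2:]  1  'c'
  12  s[2:],s[1:]  2  'cc'
  13  s[1:],s[0:]  3  'ccc'
  14  s[0:],s[23:]  1  'c'
  15  s[23:],s[7:]  0  ''
  16  s[7:],s[24:]  1  'd'
  17  s[24:],s[17:]  2  'dc'
  18  s[17:],s[21:]  1  'd'
  19  s[21:],s[14:]  1  'd'
  20  s[14:],s[6:]  0  ''
  21  s[6:],s[22:]  0  ''
  22  s[22:],s[16:]  1  'f'
  23  s[16:],s[5:]  1  'f'
  24  s[5:],s[12:]  0  ''
  25  s[12:],s[15:]  0  ''

n(n+1)/2 = 26·27/2 = 351
Σ LCP = 0 + 1 + 1 + 1 + 0 + 2 + 2 + 1 + 0 + 1 + 1 + 1 + 2 + 3 + 1 + 0 + 1 + 2 + 1 + 1 + 0 + 0 + 1 + 1 + 0 + 0 = 24
distinct = 351 − 24 = 327

327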